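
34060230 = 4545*7494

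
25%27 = 25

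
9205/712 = 12+661/712 = 12.93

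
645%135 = 105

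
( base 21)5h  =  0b1111010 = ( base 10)122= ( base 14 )8a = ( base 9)145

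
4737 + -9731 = - 4994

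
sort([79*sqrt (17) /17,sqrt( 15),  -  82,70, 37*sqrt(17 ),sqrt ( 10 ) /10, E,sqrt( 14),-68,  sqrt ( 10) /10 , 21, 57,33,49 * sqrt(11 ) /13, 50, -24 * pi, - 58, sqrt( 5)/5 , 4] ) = [-82,-24 *pi,-68, - 58,sqrt( 10) /10, sqrt ( 10)/10,sqrt ( 5)/5, E, sqrt(14 ), sqrt(15 ), 4, 49 * sqrt(11 )/13,79 * sqrt(17 ) /17, 21, 33, 50, 57 , 70,  37*sqrt(17 )]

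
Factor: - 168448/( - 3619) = 512/11 = 2^9*11^ ( - 1 )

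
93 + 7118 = 7211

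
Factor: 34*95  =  3230= 2^1*5^1 * 17^1 * 19^1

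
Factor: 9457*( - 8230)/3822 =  - 3^( - 1)*5^1 *13^ (- 1)*193^1*823^1 = -794195/39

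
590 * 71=41890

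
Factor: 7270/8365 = 2^1*7^(-1)*239^( - 1 )*727^1 = 1454/1673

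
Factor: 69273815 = 5^1 *13^1*23^1*46337^1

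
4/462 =2/231 = 0.01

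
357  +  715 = 1072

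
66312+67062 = 133374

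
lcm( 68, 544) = 544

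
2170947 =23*94389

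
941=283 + 658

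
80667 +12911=93578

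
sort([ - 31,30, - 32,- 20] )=[ - 32,-31, - 20,30] 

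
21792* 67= 1460064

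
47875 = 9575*5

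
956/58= 16 + 14/29 =16.48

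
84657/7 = 84657/7 = 12093.86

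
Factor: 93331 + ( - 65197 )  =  2^1*3^3*521^1 = 28134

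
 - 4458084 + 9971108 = 5513024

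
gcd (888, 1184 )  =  296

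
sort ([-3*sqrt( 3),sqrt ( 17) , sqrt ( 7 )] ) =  [-3*sqrt(3 ), sqrt( 7),sqrt(17 )]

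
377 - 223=154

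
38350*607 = 23278450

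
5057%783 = 359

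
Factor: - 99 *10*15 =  - 2^1*3^3*5^2*11^1  =  - 14850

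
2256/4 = 564 = 564.00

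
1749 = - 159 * ( - 11 ) 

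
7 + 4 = 11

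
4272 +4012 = 8284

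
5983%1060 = 683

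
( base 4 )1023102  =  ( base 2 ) 1001011010010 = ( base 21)AJ9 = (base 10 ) 4818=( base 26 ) 738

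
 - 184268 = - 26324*7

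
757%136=77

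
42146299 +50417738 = 92564037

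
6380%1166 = 550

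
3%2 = 1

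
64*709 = 45376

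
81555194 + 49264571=130819765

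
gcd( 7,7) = 7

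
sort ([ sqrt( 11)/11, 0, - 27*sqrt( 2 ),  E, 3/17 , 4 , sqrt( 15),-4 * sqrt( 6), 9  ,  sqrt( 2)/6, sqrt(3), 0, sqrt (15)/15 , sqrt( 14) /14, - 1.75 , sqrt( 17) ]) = [ - 27*sqrt( 2), - 4*sqrt( 6), - 1.75, 0,0, 3/17, sqrt( 2 )/6,  sqrt (15) /15,sqrt( 14) /14, sqrt(11)/11, sqrt( 3),E,sqrt ( 15), 4, sqrt (17), 9]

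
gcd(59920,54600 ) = 280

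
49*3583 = 175567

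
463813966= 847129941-383315975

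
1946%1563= 383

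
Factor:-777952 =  - 2^5*7^1*23^1 * 151^1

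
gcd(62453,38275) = 1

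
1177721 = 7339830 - 6162109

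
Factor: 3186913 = 3186913^1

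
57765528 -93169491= - 35403963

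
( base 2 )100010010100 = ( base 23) 43B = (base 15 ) 9b6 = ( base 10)2196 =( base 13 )ccc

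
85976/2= 42988  =  42988.00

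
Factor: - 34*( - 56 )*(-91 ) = -173264= - 2^4 * 7^2*13^1 *17^1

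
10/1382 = 5/691 = 0.01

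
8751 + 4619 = 13370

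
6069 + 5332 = 11401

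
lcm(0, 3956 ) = 0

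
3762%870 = 282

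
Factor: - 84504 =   -  2^3*3^1*7^1 * 503^1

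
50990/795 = 64 + 22/159 = 64.14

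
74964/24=3123+1/2 = 3123.50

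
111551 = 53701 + 57850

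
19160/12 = 1596 + 2/3=1596.67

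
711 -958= - 247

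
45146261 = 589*76649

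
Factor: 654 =2^1*3^1*109^1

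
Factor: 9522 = 2^1*3^2*23^2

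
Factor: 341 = 11^1*31^1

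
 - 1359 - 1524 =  - 2883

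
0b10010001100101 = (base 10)9317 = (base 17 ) 1f41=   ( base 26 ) dk9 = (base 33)8ib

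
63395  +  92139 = 155534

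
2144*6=12864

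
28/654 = 14/327  =  0.04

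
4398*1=4398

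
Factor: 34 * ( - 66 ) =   -  2^2*3^1 *11^1 * 17^1 =-2244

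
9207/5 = 1841 + 2/5= 1841.40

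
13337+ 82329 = 95666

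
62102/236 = 31051/118   =  263.14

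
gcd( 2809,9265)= 1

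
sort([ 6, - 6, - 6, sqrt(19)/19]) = [ - 6,-6  ,  sqrt(19)/19  ,  6 ]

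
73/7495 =73/7495 = 0.01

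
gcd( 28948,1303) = 1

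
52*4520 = 235040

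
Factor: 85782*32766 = 2^2*3^2 * 17^1*29^2*43^1*127^1 = 2810733012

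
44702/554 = 22351/277 = 80.69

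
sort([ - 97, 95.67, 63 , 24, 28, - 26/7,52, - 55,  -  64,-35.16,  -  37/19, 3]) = [ - 97,  -  64, - 55, - 35.16,-26/7, - 37/19,3, 24, 28,52,63 , 95.67]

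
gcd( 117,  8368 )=1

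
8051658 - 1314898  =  6736760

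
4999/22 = 4999/22 = 227.23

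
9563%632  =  83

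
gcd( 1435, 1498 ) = 7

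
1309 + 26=1335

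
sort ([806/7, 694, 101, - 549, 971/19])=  [ - 549,971/19, 101,  806/7,694 ] 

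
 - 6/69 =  - 2/23=- 0.09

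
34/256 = 17/128=0.13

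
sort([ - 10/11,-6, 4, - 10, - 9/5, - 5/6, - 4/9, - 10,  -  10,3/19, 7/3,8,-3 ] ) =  [ - 10,-10,-10 ,- 6,  -  3, - 9/5, - 10/11,-5/6,-4/9,3/19,  7/3, 4,8 ]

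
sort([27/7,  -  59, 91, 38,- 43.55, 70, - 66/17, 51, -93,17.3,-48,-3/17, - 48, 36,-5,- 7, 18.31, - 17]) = [ - 93,-59, - 48, - 48, - 43.55, -17,-7, - 5 ,  -  66/17,-3/17, 27/7,17.3 , 18.31, 36 , 38, 51,70,91] 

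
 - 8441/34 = -249 + 25/34 = -248.26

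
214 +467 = 681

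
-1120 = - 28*40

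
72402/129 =24134/43 = 561.26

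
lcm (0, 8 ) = 0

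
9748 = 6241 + 3507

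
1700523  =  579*2937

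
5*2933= 14665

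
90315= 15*6021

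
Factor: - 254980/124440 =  - 209/102 =- 2^(-1)*3^(-1)*11^1*17^( - 1)* 19^1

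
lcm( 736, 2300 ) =18400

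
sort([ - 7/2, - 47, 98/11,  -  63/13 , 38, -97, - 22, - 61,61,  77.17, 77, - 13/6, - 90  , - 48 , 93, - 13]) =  [-97, - 90, - 61,-48 , - 47, - 22, - 13,  -  63/13, - 7/2, - 13/6, 98/11, 38, 61, 77 , 77.17, 93]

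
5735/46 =124 + 31/46= 124.67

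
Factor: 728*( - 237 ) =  - 172536 = -2^3*3^1*7^1*13^1*79^1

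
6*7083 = 42498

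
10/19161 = 10/19161 = 0.00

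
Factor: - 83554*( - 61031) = 5099384174 = 2^1*41777^1*61031^1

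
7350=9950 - 2600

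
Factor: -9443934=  - 2^1 * 3^2*307^1 *1709^1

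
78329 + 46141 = 124470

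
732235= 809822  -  77587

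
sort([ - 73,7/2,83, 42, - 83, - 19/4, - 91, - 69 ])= [ - 91, - 83,  -  73 ,  -  69, - 19/4,7/2,42,83 ]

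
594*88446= 52536924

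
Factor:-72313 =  - 72313^1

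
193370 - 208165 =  - 14795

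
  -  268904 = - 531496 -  - 262592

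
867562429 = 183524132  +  684038297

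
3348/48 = 279/4 = 69.75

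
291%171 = 120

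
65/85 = 13/17  =  0.76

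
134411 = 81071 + 53340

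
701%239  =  223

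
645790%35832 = 814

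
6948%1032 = 756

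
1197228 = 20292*59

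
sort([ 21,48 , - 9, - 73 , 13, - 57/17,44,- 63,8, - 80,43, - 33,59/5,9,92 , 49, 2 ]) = [- 80,  -  73 ,-63 , - 33, - 9 , - 57/17, 2,  8, 9,59/5, 13, 21 , 43,44,48, 49, 92 ]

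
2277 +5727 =8004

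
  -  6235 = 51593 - 57828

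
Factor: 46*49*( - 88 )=-198352  =  - 2^4*7^2*11^1 *23^1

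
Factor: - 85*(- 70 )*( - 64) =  - 380800  =  - 2^7*5^2*7^1*17^1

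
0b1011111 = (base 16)5f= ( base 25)3k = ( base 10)95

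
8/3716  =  2/929 = 0.00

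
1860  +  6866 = 8726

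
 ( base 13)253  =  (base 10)406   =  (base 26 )FG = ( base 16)196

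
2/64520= 1/32260=0.00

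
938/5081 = 938/5081 =0.18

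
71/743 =71/743 = 0.10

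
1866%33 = 18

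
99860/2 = 49930 = 49930.00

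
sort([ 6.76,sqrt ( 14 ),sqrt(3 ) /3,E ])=[ sqrt( 3)/3,E, sqrt( 14 ), 6.76 ] 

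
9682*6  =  58092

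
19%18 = 1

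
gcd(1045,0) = 1045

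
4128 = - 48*( - 86)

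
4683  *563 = 2636529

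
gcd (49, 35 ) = 7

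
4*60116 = 240464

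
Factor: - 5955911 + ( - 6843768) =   -  83^1*154213^1 = - 12799679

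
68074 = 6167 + 61907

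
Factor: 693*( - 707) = - 489951 = -  3^2*7^2*11^1*101^1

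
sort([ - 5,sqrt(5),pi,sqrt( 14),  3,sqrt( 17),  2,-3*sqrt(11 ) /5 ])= [ - 5, - 3*sqrt (11 )/5,2,sqrt( 5) , 3,pi, sqrt(14), sqrt(17) ] 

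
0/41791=0 = 0.00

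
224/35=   32/5 = 6.40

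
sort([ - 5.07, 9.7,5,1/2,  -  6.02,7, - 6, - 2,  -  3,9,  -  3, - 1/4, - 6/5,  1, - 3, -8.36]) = [ -8.36, - 6.02, - 6, - 5.07, - 3,-3, - 3, - 2, - 6/5, - 1/4, 1/2,1, 5,7 , 9, 9.7] 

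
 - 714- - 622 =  - 92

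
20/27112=5/6778 = 0.00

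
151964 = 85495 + 66469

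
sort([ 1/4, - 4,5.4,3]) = [-4,1/4,3, 5.4]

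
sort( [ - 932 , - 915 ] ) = [ - 932, - 915 ] 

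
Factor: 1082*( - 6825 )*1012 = -7473265800 = - 2^3*3^1*5^2*7^1*11^1 * 13^1*23^1*541^1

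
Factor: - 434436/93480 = -2^( - 1)*5^(-1) * 19^( - 1 )*883^1 = - 883/190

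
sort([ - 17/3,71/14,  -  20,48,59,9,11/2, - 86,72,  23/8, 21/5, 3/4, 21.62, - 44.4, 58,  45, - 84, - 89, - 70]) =[  -  89, - 86, - 84,-70, - 44.4, - 20, - 17/3, 3/4, 23/8,  21/5,71/14,11/2,9,21.62,45,48,58,59, 72]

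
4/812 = 1/203=   0.00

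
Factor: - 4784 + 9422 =4638 = 2^1*3^1*773^1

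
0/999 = 0 = 0.00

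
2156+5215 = 7371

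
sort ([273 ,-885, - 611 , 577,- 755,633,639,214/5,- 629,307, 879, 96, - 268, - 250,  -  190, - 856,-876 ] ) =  [-885,  -  876, - 856,-755, -629, - 611,  -  268,-250, - 190, 214/5, 96, 273, 307 , 577, 633,639,879] 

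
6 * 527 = 3162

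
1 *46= 46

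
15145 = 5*3029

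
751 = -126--877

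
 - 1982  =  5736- 7718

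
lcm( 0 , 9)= 0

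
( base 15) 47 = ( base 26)2f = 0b1000011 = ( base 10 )67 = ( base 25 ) 2H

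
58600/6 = 9766 + 2/3=9766.67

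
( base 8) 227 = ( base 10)151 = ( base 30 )51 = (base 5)1101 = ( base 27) 5g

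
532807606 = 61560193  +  471247413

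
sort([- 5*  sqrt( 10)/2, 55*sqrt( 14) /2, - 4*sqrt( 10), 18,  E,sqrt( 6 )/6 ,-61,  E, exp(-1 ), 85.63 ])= [ -61, - 4*sqrt( 10 ),-5*sqrt( 10) /2,exp(  -  1 ), sqrt( 6) /6, E, E, 18, 85.63, 55*sqrt (14) /2]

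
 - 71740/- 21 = 71740/21 = 3416.19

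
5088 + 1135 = 6223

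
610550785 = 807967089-197416304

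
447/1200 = 149/400=0.37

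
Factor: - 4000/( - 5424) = 2^1 * 3^(-1)*5^3*113^ ( - 1 ) = 250/339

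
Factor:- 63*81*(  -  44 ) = 2^2*3^6*7^1*11^1  =  224532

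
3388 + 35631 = 39019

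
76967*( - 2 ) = - 153934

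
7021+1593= 8614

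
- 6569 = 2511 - 9080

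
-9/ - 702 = 1/78 = 0.01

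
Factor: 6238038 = 2^1*3^1*311^1*3343^1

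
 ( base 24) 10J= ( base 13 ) 36A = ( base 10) 595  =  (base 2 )1001010011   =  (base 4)21103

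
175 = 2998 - 2823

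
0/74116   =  0=0.00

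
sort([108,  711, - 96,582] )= [ - 96, 108, 582,711 ]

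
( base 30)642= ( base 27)7fe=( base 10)5522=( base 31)5n4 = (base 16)1592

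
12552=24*523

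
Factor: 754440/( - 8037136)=  -  94305/1004642 = -2^( - 1)*3^1*5^1*6287^1*502321^( -1 )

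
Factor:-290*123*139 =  - 2^1*3^1*5^1 * 29^1*41^1* 139^1  =  -4958130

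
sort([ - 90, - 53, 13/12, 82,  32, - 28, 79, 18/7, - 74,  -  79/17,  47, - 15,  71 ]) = [-90, -74,-53,-28,-15 ,  -  79/17, 13/12, 18/7, 32,47, 71,79,82]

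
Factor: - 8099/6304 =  - 2^( - 5)  *  7^1 * 13^1*89^1*197^ (-1)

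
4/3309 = 4/3309 = 0.00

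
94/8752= 47/4376 = 0.01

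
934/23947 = 934/23947 = 0.04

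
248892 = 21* 11852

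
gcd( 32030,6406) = 6406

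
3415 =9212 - 5797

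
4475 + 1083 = 5558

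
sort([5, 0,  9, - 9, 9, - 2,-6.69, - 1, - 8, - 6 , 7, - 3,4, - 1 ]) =[ - 9,- 8 , - 6.69, - 6,  -  3, - 2,-1, - 1,  0, 4,  5,7,9, 9 ] 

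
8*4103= 32824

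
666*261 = 173826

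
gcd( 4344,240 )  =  24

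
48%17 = 14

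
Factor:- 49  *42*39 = -2^1*3^2*7^3 * 13^1 = -  80262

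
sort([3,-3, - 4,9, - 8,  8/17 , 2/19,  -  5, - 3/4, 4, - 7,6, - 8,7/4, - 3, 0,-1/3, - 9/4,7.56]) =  [  -  8, - 8, - 7,-5, - 4, - 3, - 3, - 9/4 , - 3/4, - 1/3,0,2/19,8/17,7/4, 3,4,6,7.56,9]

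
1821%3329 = 1821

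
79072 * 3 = 237216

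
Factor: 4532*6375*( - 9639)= - 2^2*3^5*5^3*7^1*11^1*17^2*103^1=- 278485168500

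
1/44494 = 1/44494 = 0.00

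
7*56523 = 395661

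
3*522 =1566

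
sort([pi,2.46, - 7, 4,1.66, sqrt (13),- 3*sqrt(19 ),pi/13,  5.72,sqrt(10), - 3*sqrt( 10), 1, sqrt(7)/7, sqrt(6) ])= [-3 * sqrt(19),-3 * sqrt( 10),-7, pi/13,sqrt( 7 )/7,  1, 1.66,sqrt(6), 2.46,pi,sqrt(10 ), sqrt(13),  4, 5.72] 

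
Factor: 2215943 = 2215943^1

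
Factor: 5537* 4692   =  2^2 * 3^1*7^2 * 17^1*23^1*113^1 = 25979604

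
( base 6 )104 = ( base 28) 1c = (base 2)101000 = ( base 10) 40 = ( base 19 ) 22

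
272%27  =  2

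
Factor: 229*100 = 22900 = 2^2*5^2*229^1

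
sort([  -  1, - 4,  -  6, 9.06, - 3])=[-6, - 4, - 3, - 1, 9.06]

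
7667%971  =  870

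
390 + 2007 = 2397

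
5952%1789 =585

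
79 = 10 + 69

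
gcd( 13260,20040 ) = 60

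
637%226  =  185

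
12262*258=3163596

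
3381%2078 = 1303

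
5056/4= 1264 = 1264.00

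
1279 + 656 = 1935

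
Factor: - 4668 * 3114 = -2^3*3^3 * 173^1 * 389^1 = -14536152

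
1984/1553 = 1 + 431/1553 = 1.28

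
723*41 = 29643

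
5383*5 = 26915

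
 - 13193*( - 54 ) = 712422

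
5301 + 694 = 5995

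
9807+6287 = 16094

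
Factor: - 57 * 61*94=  - 2^1*3^1*19^1*47^1* 61^1= - 326838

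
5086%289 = 173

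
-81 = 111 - 192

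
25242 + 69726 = 94968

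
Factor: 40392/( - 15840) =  - 51/20 = - 2^ ( - 2)*3^1*5^( - 1)*17^1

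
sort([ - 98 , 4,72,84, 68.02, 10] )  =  [ - 98,4,10,68.02,72,  84]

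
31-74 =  - 43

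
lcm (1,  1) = 1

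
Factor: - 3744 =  - 2^5*3^2*13^1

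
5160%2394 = 372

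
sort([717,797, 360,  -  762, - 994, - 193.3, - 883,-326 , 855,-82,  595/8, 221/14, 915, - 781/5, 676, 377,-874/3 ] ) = [ - 994, - 883,-762,-326, - 874/3,-193.3,-781/5, - 82,221/14,595/8,360,377,676, 717,797,855,915] 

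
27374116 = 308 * 88877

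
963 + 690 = 1653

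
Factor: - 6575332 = -2^2*23^1*71471^1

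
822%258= 48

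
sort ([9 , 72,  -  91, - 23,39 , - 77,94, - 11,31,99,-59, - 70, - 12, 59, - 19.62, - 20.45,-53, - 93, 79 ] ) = [ - 93,-91, - 77,-70, - 59, - 53, -23, - 20.45, - 19.62, - 12, - 11, 9,31, 39, 59, 72,  79,94, 99 ] 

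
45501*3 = 136503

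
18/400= 9/200 = 0.04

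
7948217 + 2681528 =10629745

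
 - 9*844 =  - 7596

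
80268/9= 26756/3  =  8918.67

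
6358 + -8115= - 1757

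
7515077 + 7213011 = 14728088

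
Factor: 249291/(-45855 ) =  -  27699/5095= -3^1*5^( - 1)*7^1*1019^( - 1)*1319^1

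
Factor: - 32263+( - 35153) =  -  2^3 * 3^1*53^2 = -67416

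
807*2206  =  1780242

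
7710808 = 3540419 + 4170389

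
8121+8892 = 17013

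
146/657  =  2/9 = 0.22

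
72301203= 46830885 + 25470318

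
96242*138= 13281396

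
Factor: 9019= 29^1*311^1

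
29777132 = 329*90508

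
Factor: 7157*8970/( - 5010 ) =-2139943/167 = - 13^1*17^1*23^1*167^( - 1 )*421^1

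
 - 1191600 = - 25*47664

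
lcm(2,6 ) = 6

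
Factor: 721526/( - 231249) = - 2^1*3^(-1)*13^1*19^(-1)*4057^( - 1 )*27751^1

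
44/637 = 44/637 = 0.07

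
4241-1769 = 2472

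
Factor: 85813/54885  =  3^( - 1)*5^( - 1 )*7^1*13^1*23^1*41^1*3659^( -1)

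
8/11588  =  2/2897  =  0.00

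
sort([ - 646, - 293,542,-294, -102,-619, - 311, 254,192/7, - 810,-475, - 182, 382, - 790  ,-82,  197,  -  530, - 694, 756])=[ - 810, - 790,-694 , - 646, - 619, - 530, - 475, - 311, - 294,- 293, - 182, - 102, - 82, 192/7,197, 254, 382,542, 756 ] 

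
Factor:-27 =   -  3^3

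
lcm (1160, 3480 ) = 3480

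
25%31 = 25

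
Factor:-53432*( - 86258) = 2^4*17^1  *  43^1 * 59^1* 6679^1= 4608937456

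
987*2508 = 2475396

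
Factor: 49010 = 2^1* 5^1*13^2*29^1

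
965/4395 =193/879=0.22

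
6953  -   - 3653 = 10606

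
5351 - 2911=2440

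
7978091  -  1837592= 6140499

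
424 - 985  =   - 561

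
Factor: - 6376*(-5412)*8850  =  2^6*3^2*5^2*11^1*41^1*59^1*797^1 = 305386171200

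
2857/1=2857 = 2857.00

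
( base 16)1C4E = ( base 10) 7246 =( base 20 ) i26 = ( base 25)bel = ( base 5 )212441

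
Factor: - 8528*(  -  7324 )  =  62459072 = 2^6*13^1*41^1*1831^1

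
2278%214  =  138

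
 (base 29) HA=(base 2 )111110111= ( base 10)503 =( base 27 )ih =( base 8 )767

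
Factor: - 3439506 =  - 2^1*3^1*7^2*11699^1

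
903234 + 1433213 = 2336447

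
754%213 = 115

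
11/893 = 11/893 =0.01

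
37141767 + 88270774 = 125412541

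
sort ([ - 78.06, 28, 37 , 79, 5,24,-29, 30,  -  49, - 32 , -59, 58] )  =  [ -78.06,  -  59,-49,  -  32,-29,5, 24,28, 30,37,58,79]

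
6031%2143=1745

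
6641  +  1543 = 8184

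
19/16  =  19/16=1.19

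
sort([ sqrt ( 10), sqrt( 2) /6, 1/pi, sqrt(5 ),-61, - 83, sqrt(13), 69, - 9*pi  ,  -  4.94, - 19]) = [ - 83, - 61, - 9*pi, - 19, - 4.94, sqrt(2 )/6,  1/pi, sqrt ( 5), sqrt(10),sqrt(13), 69 ] 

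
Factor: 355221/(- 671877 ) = -39469/74653 = -29^1 * 1361^1*74653^( - 1)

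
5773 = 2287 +3486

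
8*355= 2840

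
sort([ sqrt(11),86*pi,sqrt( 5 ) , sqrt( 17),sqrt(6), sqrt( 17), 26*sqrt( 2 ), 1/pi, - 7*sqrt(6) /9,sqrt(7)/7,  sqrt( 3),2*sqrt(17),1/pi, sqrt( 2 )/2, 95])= [-7*sqrt(6 ) /9,1/pi,1/pi,sqrt(7) /7, sqrt(2) /2,sqrt( 3), sqrt( 5 ), sqrt(6), sqrt (11 ),sqrt(17), sqrt (17), 2*sqrt(17),  26 * sqrt(2 ),95,86* pi]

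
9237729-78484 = 9159245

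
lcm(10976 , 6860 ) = 54880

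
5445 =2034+3411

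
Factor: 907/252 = 2^( - 2)*3^(-2)*7^ ( -1 )*907^1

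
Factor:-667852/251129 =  - 2^2*103^1*107^( - 1 )* 1621^1*2347^ ( - 1) 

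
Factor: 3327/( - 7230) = - 2^( - 1 )*5^(  -  1 )*241^( - 1)*1109^1  =  - 1109/2410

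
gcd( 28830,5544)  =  6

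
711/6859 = 711/6859=0.10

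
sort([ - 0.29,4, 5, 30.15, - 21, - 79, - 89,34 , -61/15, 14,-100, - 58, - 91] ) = [ - 100, - 91, - 89,-79 , - 58, - 21,- 61/15, -0.29,4, 5, 14,30.15, 34 ]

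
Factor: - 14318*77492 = -2^3*7159^1*19373^1 = - 1109530456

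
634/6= 317/3= 105.67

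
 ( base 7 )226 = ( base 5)433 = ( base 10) 118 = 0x76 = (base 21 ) 5d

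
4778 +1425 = 6203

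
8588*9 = 77292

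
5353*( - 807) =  - 4319871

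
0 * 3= 0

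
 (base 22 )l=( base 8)25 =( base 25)l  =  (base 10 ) 21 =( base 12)19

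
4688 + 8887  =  13575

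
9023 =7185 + 1838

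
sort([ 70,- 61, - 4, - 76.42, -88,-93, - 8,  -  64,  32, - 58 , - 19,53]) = [  -  93, - 88, - 76.42, - 64, - 61,-58, - 19  , - 8,-4, 32 , 53,70] 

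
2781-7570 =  - 4789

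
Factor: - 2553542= - 2^1*1276771^1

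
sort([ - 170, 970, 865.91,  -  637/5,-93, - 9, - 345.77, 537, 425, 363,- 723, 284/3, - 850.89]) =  [  -  850.89,-723,  -  345.77, - 170,-637/5,-93,  -  9, 284/3,363,425, 537, 865.91,970] 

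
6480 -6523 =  - 43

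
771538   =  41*18818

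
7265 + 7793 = 15058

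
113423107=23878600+89544507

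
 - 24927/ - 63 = 1187/3 = 395.67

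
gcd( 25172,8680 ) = 868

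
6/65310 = 1/10885= 0.00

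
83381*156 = 13007436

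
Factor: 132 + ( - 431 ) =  - 13^1*23^1= -  299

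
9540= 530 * 18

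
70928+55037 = 125965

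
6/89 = 6/89=0.07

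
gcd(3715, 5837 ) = 1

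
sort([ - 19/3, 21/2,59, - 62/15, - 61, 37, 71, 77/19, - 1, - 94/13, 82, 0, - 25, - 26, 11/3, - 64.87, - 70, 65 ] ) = [ - 70, - 64.87,-61, - 26,- 25, - 94/13,-19/3,- 62/15, - 1, 0,11/3  ,  77/19, 21/2,37, 59, 65, 71,82]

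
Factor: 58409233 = 53^1*59^1*18679^1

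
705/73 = 705/73 = 9.66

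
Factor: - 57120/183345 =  - 224/719=-2^5*7^1*719^( - 1)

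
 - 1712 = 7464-9176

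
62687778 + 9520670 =72208448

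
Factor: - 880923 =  - 3^1*17^1*23^1*751^1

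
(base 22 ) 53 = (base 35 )38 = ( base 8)161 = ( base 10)113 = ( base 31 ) 3K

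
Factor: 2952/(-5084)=-18/31  =  - 2^1 * 3^2*31^( - 1)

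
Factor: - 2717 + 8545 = 5828=2^2  *  31^1*47^1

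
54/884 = 27/442 = 0.06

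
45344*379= 17185376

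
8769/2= 4384 + 1/2 = 4384.50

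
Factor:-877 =-877^1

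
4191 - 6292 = -2101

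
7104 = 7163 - 59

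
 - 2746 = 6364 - 9110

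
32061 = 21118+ 10943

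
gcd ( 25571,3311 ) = 7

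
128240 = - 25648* (-5)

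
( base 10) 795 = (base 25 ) 16K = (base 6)3403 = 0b1100011011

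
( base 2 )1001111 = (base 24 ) 37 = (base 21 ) 3G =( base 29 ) 2L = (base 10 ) 79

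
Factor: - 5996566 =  - 2^1*  1361^1*2203^1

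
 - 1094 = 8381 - 9475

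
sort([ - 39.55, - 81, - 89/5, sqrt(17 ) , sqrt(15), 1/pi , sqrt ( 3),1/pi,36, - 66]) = [ - 81, - 66, - 39.55, - 89/5, 1/pi,1/pi  ,  sqrt (3),sqrt (15),sqrt( 17),36 ]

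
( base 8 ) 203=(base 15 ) 8b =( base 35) 3Q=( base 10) 131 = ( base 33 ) 3W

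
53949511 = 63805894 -9856383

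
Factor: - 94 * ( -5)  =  2^1*5^1 *47^1  =  470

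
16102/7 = 2300+ 2/7 = 2300.29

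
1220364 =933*1308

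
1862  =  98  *19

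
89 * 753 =67017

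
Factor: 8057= 7^1*1151^1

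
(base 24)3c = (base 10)84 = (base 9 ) 103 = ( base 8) 124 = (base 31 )2m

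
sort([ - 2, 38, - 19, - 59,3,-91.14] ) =[ - 91.14, - 59,-19, - 2, 3 , 38]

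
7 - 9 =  - 2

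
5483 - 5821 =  - 338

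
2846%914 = 104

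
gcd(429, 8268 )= 39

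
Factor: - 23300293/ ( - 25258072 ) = 2^ (-3)*7^( -1 )*29^( - 1) * 103^( - 1) * 151^( - 1)*1663^1 * 14011^1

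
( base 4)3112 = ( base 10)214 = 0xD6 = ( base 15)e4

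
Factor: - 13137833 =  - 43^1*277^1*1103^1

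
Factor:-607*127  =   - 127^1*607^1= -77089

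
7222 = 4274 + 2948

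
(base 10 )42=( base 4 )222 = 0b101010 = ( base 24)1i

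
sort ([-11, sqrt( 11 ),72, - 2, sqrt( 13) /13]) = [ - 11 , - 2, sqrt (13) /13, sqrt(11), 72]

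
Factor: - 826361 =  - 107^1 * 7723^1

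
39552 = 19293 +20259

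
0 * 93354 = 0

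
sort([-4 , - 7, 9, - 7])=[ - 7, - 7, - 4,  9]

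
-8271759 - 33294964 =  - 41566723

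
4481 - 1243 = 3238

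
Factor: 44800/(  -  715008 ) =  - 25/399 = - 3^( - 1 )*5^2*7^( - 1)*19^(-1 ) 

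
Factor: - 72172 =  - 2^2 * 18043^1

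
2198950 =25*87958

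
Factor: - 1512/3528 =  - 3^1*7^ (  -  1) = -  3/7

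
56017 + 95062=151079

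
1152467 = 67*17201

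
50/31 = 1 + 19/31 = 1.61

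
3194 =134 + 3060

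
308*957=294756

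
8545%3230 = 2085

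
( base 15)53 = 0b1001110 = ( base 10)78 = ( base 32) 2e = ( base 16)4E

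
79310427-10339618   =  68970809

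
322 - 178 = 144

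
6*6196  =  37176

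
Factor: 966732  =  2^2 * 3^1 * 13^1*6197^1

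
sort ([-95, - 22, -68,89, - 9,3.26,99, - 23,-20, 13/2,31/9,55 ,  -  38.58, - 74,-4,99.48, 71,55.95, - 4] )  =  [ - 95, - 74, - 68 , - 38.58, - 23,-22 ,-20, - 9 , -4,  -  4,3.26,31/9  ,  13/2,55, 55.95,  71 , 89,99,  99.48 ]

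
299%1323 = 299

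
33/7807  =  33/7807 = 0.00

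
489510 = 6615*74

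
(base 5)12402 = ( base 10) 977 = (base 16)3D1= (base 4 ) 33101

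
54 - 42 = 12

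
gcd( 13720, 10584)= 392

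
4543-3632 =911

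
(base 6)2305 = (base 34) g1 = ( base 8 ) 1041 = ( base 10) 545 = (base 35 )FK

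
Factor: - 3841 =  - 23^1 * 167^1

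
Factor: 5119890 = 2^1*3^1*5^1*17^1*10039^1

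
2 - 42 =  - 40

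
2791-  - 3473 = 6264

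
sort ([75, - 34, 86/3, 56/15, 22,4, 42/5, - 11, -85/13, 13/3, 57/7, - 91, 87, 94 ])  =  [ - 91 ,-34, - 11, - 85/13, 56/15,4 , 13/3,57/7,  42/5, 22, 86/3, 75,87, 94]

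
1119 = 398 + 721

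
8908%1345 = 838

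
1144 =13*88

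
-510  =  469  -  979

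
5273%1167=605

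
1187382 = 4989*238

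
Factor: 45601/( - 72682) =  - 2^ (  -  1)*31^1*1471^1*36341^(-1)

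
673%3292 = 673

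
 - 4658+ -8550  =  - 13208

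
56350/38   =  1482+17/19 = 1482.89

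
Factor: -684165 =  - 3^1 *5^1*17^1*2683^1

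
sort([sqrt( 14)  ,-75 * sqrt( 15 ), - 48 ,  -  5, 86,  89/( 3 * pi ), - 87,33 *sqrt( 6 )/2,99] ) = [ - 75*sqrt( 15 ), -87,-48, - 5,sqrt( 14 ),89/( 3 *pi), 33*sqrt (6 ) /2,86,  99 ] 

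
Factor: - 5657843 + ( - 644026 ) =-3^1*7^1*300089^1 = -6301869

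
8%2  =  0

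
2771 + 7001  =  9772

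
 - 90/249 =  -  1 + 53/83 = - 0.36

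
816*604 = 492864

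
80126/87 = 80126/87 = 920.99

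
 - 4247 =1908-6155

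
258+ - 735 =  - 477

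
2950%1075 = 800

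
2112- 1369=743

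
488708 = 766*638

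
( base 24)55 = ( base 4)1331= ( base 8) 175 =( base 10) 125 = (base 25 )50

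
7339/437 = 16 + 347/437 = 16.79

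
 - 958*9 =-8622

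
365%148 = 69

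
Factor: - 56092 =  - 2^2*37^1 *379^1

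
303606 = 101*3006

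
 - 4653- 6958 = -11611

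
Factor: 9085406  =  2^1 * 11^3 * 3413^1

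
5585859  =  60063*93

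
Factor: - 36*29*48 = - 2^6*3^3*29^1 = - 50112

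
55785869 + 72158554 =127944423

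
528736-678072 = - 149336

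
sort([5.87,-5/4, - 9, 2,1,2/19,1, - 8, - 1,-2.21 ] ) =[ - 9, - 8, -2.21,-5/4, - 1, 2/19, 1, 1, 2 , 5.87]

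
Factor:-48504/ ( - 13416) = 13^( - 1 ) * 47^1 = 47/13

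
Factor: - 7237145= -5^1 * 1447429^1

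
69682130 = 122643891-52961761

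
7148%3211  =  726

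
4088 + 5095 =9183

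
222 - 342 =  - 120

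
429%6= 3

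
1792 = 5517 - 3725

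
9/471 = 3/157= 0.02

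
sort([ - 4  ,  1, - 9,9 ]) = [ - 9, - 4, 1,  9 ] 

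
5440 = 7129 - 1689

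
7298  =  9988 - 2690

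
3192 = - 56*( - 57 ) 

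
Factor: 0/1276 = 0^1= 0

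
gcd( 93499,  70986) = 1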